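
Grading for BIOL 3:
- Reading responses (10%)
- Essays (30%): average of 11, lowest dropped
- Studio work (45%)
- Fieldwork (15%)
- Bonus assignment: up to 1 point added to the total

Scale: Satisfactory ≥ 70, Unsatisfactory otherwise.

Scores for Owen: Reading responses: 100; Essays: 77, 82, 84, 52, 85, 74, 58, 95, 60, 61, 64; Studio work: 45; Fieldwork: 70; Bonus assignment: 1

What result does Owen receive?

Unsatisfactory

Essays: drop 52 → average of remaining 10 = 740/10 = 74
Weighted total:
  Reading responses 100 × 0.1 = 10
  Essays 74 × 0.3 = 22.2
  Studio work 45 × 0.45 = 20.25
  Fieldwork 70 × 0.15 = 10.5
Sum = 62.95
Bonus assignment: 62.95 + 1 = 63.95
63.95 < 70 → Unsatisfactory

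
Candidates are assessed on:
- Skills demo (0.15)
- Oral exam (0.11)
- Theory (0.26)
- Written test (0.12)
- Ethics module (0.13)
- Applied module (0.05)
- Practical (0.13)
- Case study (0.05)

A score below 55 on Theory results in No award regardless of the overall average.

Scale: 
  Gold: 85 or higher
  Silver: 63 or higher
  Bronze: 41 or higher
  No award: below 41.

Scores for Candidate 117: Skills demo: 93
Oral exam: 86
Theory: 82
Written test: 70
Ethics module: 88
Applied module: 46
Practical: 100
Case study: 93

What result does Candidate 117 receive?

Theory score 82 ≥ 55: minimum met.
Weighted total:
  Skills demo 93 × 0.15 = 13.95
  Oral exam 86 × 0.11 = 9.46
  Theory 82 × 0.26 = 21.32
  Written test 70 × 0.12 = 8.4
  Ethics module 88 × 0.13 = 11.44
  Applied module 46 × 0.05 = 2.3
  Practical 100 × 0.13 = 13
  Case study 93 × 0.05 = 4.65
Sum = 84.52
84.52 is ≥ 63 and < 85 → Silver

Silver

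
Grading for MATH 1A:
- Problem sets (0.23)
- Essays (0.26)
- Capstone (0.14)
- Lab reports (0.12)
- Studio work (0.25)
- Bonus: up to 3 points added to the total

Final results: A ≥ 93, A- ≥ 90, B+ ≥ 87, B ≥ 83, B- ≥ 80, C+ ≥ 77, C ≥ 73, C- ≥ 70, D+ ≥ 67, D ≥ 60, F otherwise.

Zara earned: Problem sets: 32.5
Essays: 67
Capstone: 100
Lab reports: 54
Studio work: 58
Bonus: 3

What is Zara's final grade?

D

Weighted total:
  Problem sets 32.5 × 0.23 = 7.475
  Essays 67 × 0.26 = 17.42
  Capstone 100 × 0.14 = 14
  Lab reports 54 × 0.12 = 6.48
  Studio work 58 × 0.25 = 14.5
Sum = 59.875
Bonus: 59.875 + 3 = 62.875
62.875 is ≥ 60 and < 67 → D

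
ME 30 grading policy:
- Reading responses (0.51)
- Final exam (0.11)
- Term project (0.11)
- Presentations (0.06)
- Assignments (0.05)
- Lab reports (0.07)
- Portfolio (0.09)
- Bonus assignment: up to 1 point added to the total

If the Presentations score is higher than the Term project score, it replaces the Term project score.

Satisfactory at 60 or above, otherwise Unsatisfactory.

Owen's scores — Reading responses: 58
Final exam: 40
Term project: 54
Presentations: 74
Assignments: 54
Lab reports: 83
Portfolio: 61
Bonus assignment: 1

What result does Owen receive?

Presentations (74) > Term project (54), so Term project counts as 74.
Weighted total:
  Reading responses 58 × 0.51 = 29.58
  Final exam 40 × 0.11 = 4.4
  Term project 74 × 0.11 = 8.14
  Presentations 74 × 0.06 = 4.44
  Assignments 54 × 0.05 = 2.7
  Lab reports 83 × 0.07 = 5.81
  Portfolio 61 × 0.09 = 5.49
Sum = 60.56
Bonus assignment: 60.56 + 1 = 61.56
61.56 ≥ 60 → Satisfactory

Satisfactory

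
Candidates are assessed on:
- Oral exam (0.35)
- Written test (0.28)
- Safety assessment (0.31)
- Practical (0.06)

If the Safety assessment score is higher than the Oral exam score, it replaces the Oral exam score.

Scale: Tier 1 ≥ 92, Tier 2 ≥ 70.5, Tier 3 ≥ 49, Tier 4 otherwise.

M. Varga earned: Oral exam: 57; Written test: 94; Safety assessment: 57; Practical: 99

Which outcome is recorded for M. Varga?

Tier 3

Safety assessment (57) ≤ Oral exam (57), so Oral exam stays at 57.
Weighted total:
  Oral exam 57 × 0.35 = 19.95
  Written test 94 × 0.28 = 26.32
  Safety assessment 57 × 0.31 = 17.67
  Practical 99 × 0.06 = 5.94
Sum = 69.88
69.88 is ≥ 49 and < 70.5 → Tier 3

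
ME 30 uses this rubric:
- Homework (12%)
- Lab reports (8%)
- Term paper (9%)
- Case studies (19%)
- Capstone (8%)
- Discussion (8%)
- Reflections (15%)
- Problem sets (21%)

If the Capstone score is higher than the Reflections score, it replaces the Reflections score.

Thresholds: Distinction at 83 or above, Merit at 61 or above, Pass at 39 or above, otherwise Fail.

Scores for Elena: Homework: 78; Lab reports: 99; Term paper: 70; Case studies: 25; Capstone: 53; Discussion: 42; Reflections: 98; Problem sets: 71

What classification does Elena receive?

Merit

Capstone (53) ≤ Reflections (98), so Reflections stays at 98.
Weighted total:
  Homework 78 × 0.12 = 9.36
  Lab reports 99 × 0.08 = 7.92
  Term paper 70 × 0.09 = 6.3
  Case studies 25 × 0.19 = 4.75
  Capstone 53 × 0.08 = 4.24
  Discussion 42 × 0.08 = 3.36
  Reflections 98 × 0.15 = 14.7
  Problem sets 71 × 0.21 = 14.91
Sum = 65.54
65.54 is ≥ 61 and < 83 → Merit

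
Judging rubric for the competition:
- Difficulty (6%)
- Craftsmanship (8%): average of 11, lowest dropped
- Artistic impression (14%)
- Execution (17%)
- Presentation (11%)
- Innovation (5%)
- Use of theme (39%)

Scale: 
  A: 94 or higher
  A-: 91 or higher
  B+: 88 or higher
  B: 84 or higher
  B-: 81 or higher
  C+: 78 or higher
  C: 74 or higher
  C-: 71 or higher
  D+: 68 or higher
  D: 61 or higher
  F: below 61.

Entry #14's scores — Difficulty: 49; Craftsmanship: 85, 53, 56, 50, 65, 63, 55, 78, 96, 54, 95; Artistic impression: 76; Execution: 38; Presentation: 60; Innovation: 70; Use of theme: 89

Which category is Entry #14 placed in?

D+

Craftsmanship: drop 50 → average of remaining 10 = 700/10 = 70
Weighted total:
  Difficulty 49 × 0.06 = 2.94
  Craftsmanship 70 × 0.08 = 5.6
  Artistic impression 76 × 0.14 = 10.64
  Execution 38 × 0.17 = 6.46
  Presentation 60 × 0.11 = 6.6
  Innovation 70 × 0.05 = 3.5
  Use of theme 89 × 0.39 = 34.71
Sum = 70.45
70.45 is ≥ 68 and < 71 → D+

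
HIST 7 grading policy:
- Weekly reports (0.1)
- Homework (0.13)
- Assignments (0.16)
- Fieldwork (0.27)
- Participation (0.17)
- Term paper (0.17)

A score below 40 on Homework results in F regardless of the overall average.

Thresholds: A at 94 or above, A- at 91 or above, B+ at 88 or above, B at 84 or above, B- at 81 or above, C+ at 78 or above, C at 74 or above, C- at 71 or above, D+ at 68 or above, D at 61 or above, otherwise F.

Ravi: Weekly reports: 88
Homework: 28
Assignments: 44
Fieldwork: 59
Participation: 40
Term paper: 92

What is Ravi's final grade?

F

Homework score 28 < 40: minimum not met.
Weighted total:
  Weekly reports 88 × 0.1 = 8.8
  Homework 28 × 0.13 = 3.64
  Assignments 44 × 0.16 = 7.04
  Fieldwork 59 × 0.27 = 15.93
  Participation 40 × 0.17 = 6.8
  Term paper 92 × 0.17 = 15.64
Sum = 57.85
Because the Homework minimum was not met, the result is F.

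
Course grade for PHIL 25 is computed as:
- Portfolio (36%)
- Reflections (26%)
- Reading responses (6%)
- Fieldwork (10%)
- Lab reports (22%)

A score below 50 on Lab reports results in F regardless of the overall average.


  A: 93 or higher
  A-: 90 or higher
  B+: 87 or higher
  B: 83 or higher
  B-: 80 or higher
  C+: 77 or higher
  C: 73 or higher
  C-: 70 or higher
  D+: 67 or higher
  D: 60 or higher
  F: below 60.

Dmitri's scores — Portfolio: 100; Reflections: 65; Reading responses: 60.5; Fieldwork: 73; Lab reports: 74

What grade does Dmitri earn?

B-

Lab reports score 74 ≥ 50: minimum met.
Weighted total:
  Portfolio 100 × 0.36 = 36
  Reflections 65 × 0.26 = 16.9
  Reading responses 60.5 × 0.06 = 3.63
  Fieldwork 73 × 0.1 = 7.3
  Lab reports 74 × 0.22 = 16.28
Sum = 80.11
80.11 is ≥ 80 and < 83 → B-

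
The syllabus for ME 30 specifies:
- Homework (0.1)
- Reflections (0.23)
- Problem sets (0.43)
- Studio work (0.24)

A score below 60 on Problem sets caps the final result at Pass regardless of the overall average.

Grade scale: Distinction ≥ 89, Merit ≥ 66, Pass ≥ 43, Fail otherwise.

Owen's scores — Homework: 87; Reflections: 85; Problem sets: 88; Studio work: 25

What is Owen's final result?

Merit

Problem sets score 88 ≥ 60: minimum met.
Weighted total:
  Homework 87 × 0.1 = 8.7
  Reflections 85 × 0.23 = 19.55
  Problem sets 88 × 0.43 = 37.84
  Studio work 25 × 0.24 = 6
Sum = 72.09
72.09 is ≥ 66 and < 89 → Merit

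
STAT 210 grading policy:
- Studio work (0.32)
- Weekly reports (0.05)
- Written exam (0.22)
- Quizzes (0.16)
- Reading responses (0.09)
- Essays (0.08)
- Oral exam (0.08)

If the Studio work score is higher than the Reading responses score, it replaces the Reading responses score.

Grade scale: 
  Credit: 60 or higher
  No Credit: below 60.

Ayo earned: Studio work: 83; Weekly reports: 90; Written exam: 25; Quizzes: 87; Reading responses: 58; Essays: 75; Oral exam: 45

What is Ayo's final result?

Studio work (83) > Reading responses (58), so Reading responses counts as 83.
Weighted total:
  Studio work 83 × 0.32 = 26.56
  Weekly reports 90 × 0.05 = 4.5
  Written exam 25 × 0.22 = 5.5
  Quizzes 87 × 0.16 = 13.92
  Reading responses 83 × 0.09 = 7.47
  Essays 75 × 0.08 = 6
  Oral exam 45 × 0.08 = 3.6
Sum = 67.55
67.55 ≥ 60 → Credit

Credit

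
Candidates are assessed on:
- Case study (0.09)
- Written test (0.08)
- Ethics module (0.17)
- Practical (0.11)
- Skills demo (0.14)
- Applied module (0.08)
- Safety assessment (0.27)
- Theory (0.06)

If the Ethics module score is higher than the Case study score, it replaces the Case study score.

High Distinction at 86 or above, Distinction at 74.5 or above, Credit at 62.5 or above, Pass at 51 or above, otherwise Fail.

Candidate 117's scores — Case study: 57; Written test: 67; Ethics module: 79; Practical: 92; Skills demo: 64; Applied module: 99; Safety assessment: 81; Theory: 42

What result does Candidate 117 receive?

Ethics module (79) > Case study (57), so Case study counts as 79.
Weighted total:
  Case study 79 × 0.09 = 7.11
  Written test 67 × 0.08 = 5.36
  Ethics module 79 × 0.17 = 13.43
  Practical 92 × 0.11 = 10.12
  Skills demo 64 × 0.14 = 8.96
  Applied module 99 × 0.08 = 7.92
  Safety assessment 81 × 0.27 = 21.87
  Theory 42 × 0.06 = 2.52
Sum = 77.29
77.29 is ≥ 74.5 and < 86 → Distinction

Distinction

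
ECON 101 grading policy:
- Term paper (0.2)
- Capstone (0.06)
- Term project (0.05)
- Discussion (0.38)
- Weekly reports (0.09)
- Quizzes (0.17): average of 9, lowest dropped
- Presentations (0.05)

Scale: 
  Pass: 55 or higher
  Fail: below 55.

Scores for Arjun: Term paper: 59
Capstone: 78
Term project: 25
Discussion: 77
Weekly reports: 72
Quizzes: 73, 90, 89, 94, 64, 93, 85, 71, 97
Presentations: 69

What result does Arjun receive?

Pass

Quizzes: drop 64 → average of remaining 8 = 692/8 = 86.5
Weighted total:
  Term paper 59 × 0.2 = 11.8
  Capstone 78 × 0.06 = 4.68
  Term project 25 × 0.05 = 1.25
  Discussion 77 × 0.38 = 29.26
  Weekly reports 72 × 0.09 = 6.48
  Quizzes 86.5 × 0.17 = 14.705
  Presentations 69 × 0.05 = 3.45
Sum = 71.625
71.625 ≥ 55 → Pass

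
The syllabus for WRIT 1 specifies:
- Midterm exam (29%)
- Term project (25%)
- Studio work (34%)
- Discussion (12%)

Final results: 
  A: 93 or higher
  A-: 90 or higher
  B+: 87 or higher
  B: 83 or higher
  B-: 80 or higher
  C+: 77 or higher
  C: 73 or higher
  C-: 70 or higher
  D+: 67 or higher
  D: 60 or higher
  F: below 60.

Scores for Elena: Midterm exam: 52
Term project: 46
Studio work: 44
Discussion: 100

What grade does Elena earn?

F

Weighted total:
  Midterm exam 52 × 0.29 = 15.08
  Term project 46 × 0.25 = 11.5
  Studio work 44 × 0.34 = 14.96
  Discussion 100 × 0.12 = 12
Sum = 53.54
53.54 < 60 → F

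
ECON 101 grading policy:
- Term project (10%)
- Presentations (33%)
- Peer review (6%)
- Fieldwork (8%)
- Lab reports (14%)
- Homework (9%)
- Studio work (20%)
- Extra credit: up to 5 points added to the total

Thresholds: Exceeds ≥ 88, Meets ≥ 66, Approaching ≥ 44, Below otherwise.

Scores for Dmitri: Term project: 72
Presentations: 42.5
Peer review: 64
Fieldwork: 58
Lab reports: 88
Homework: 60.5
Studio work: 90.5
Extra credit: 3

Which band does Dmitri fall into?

Weighted total:
  Term project 72 × 0.1 = 7.2
  Presentations 42.5 × 0.33 = 14.025
  Peer review 64 × 0.06 = 3.84
  Fieldwork 58 × 0.08 = 4.64
  Lab reports 88 × 0.14 = 12.32
  Homework 60.5 × 0.09 = 5.445
  Studio work 90.5 × 0.2 = 18.1
Sum = 65.57
Extra credit: 65.57 + 3 = 68.57
68.57 is ≥ 66 and < 88 → Meets

Meets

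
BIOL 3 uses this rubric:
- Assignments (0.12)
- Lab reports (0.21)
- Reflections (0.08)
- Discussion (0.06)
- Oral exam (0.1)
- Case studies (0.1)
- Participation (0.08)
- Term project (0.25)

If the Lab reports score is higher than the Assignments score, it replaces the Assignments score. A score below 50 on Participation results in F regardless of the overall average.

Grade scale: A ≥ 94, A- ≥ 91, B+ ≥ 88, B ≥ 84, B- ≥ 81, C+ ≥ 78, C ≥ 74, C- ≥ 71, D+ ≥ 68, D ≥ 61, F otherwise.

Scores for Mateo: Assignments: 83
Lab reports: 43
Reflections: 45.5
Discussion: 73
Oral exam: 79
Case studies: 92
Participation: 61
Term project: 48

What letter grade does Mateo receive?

F

Lab reports (43) ≤ Assignments (83), so Assignments stays at 83.
Participation score 61 ≥ 50: minimum met.
Weighted total:
  Assignments 83 × 0.12 = 9.96
  Lab reports 43 × 0.21 = 9.03
  Reflections 45.5 × 0.08 = 3.64
  Discussion 73 × 0.06 = 4.38
  Oral exam 79 × 0.1 = 7.9
  Case studies 92 × 0.1 = 9.2
  Participation 61 × 0.08 = 4.88
  Term project 48 × 0.25 = 12
Sum = 60.99
60.99 < 61 → F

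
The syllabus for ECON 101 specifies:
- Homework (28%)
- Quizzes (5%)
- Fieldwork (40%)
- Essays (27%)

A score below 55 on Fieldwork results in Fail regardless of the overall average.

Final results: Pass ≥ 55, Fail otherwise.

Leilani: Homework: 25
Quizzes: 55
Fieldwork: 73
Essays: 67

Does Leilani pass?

Fieldwork score 73 ≥ 55: minimum met.
Weighted total:
  Homework 25 × 0.28 = 7
  Quizzes 55 × 0.05 = 2.75
  Fieldwork 73 × 0.4 = 29.2
  Essays 67 × 0.27 = 18.09
Sum = 57.04
57.04 ≥ 55 → Pass

Pass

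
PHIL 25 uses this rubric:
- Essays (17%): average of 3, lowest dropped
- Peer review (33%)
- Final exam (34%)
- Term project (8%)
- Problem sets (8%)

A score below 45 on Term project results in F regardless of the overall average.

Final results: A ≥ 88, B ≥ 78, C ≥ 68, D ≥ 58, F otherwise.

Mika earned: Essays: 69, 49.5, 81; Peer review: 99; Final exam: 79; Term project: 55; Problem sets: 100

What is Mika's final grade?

Essays: drop 49.5 → average of remaining 2 = 150/2 = 75
Term project score 55 ≥ 45: minimum met.
Weighted total:
  Essays 75 × 0.17 = 12.75
  Peer review 99 × 0.33 = 32.67
  Final exam 79 × 0.34 = 26.86
  Term project 55 × 0.08 = 4.4
  Problem sets 100 × 0.08 = 8
Sum = 84.68
84.68 is ≥ 78 and < 88 → B

B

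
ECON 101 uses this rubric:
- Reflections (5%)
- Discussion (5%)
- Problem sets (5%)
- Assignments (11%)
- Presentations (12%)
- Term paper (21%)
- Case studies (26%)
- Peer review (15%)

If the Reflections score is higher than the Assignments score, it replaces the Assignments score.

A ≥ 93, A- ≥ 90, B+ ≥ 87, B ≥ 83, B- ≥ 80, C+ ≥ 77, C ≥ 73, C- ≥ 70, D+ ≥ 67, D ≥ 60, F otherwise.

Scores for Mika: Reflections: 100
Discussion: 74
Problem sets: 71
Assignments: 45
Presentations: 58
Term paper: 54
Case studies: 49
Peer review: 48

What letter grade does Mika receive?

D

Reflections (100) > Assignments (45), so Assignments counts as 100.
Weighted total:
  Reflections 100 × 0.05 = 5
  Discussion 74 × 0.05 = 3.7
  Problem sets 71 × 0.05 = 3.55
  Assignments 100 × 0.11 = 11
  Presentations 58 × 0.12 = 6.96
  Term paper 54 × 0.21 = 11.34
  Case studies 49 × 0.26 = 12.74
  Peer review 48 × 0.15 = 7.2
Sum = 61.49
61.49 is ≥ 60 and < 67 → D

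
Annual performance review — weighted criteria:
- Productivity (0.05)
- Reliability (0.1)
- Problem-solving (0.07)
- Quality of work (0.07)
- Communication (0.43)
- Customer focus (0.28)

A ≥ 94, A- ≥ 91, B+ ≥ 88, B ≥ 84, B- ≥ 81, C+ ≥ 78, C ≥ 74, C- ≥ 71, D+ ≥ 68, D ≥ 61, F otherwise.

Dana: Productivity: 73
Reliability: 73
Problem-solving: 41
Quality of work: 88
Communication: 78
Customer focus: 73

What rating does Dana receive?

Weighted total:
  Productivity 73 × 0.05 = 3.65
  Reliability 73 × 0.1 = 7.3
  Problem-solving 41 × 0.07 = 2.87
  Quality of work 88 × 0.07 = 6.16
  Communication 78 × 0.43 = 33.54
  Customer focus 73 × 0.28 = 20.44
Sum = 73.96
73.96 is ≥ 71 and < 74 → C-

C-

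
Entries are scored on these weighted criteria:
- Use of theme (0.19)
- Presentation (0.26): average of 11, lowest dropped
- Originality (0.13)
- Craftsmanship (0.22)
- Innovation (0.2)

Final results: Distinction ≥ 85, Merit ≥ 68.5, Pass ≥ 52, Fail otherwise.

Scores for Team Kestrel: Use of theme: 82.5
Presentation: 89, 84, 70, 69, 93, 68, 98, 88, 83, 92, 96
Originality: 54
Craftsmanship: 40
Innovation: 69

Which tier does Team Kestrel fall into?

Presentation: drop 68 → average of remaining 10 = 862/10 = 86.2
Weighted total:
  Use of theme 82.5 × 0.19 = 15.675
  Presentation 86.2 × 0.26 = 22.412
  Originality 54 × 0.13 = 7.02
  Craftsmanship 40 × 0.22 = 8.8
  Innovation 69 × 0.2 = 13.8
Sum = 67.707
67.707 is ≥ 52 and < 68.5 → Pass

Pass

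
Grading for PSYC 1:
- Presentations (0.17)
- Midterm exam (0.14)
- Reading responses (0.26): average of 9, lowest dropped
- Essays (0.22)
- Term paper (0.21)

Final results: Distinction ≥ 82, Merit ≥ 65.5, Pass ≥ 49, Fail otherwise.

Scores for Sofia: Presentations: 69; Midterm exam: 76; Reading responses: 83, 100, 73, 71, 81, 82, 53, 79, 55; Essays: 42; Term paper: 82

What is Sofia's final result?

Reading responses: drop 53 → average of remaining 8 = 624/8 = 78
Weighted total:
  Presentations 69 × 0.17 = 11.73
  Midterm exam 76 × 0.14 = 10.64
  Reading responses 78 × 0.26 = 20.28
  Essays 42 × 0.22 = 9.24
  Term paper 82 × 0.21 = 17.22
Sum = 69.11
69.11 is ≥ 65.5 and < 82 → Merit

Merit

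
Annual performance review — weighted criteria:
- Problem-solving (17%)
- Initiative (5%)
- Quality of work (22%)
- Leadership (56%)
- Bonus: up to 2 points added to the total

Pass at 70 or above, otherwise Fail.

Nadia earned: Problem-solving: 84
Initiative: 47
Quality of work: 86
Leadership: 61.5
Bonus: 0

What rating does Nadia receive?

Weighted total:
  Problem-solving 84 × 0.17 = 14.28
  Initiative 47 × 0.05 = 2.35
  Quality of work 86 × 0.22 = 18.92
  Leadership 61.5 × 0.56 = 34.44
Sum = 69.99
Bonus: 69.99 + 0 = 69.99
69.99 < 70 → Fail

Fail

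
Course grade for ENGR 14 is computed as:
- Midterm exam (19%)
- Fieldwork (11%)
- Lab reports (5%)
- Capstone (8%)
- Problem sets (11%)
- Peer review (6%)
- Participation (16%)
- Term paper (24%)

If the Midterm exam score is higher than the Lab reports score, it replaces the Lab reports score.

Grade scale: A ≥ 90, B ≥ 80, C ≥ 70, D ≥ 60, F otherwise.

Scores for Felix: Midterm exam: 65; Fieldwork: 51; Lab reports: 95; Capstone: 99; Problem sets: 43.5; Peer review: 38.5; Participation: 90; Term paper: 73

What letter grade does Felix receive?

D

Midterm exam (65) ≤ Lab reports (95), so Lab reports stays at 95.
Weighted total:
  Midterm exam 65 × 0.19 = 12.35
  Fieldwork 51 × 0.11 = 5.61
  Lab reports 95 × 0.05 = 4.75
  Capstone 99 × 0.08 = 7.92
  Problem sets 43.5 × 0.11 = 4.785
  Peer review 38.5 × 0.06 = 2.31
  Participation 90 × 0.16 = 14.4
  Term paper 73 × 0.24 = 17.52
Sum = 69.645
69.645 is ≥ 60 and < 70 → D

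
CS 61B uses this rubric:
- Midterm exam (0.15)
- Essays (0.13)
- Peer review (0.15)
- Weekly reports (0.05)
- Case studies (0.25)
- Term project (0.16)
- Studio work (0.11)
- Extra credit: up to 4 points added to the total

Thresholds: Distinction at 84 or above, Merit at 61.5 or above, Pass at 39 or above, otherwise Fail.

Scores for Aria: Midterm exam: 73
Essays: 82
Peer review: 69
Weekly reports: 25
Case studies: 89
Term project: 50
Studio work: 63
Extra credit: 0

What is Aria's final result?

Merit

Weighted total:
  Midterm exam 73 × 0.15 = 10.95
  Essays 82 × 0.13 = 10.66
  Peer review 69 × 0.15 = 10.35
  Weekly reports 25 × 0.05 = 1.25
  Case studies 89 × 0.25 = 22.25
  Term project 50 × 0.16 = 8
  Studio work 63 × 0.11 = 6.93
Sum = 70.39
Extra credit: 70.39 + 0 = 70.39
70.39 is ≥ 61.5 and < 84 → Merit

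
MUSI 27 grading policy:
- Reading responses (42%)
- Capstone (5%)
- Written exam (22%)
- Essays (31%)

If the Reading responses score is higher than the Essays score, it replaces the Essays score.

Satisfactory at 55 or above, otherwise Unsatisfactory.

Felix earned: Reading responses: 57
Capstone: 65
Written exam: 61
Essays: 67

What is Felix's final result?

Satisfactory

Reading responses (57) ≤ Essays (67), so Essays stays at 67.
Weighted total:
  Reading responses 57 × 0.42 = 23.94
  Capstone 65 × 0.05 = 3.25
  Written exam 61 × 0.22 = 13.42
  Essays 67 × 0.31 = 20.77
Sum = 61.38
61.38 ≥ 55 → Satisfactory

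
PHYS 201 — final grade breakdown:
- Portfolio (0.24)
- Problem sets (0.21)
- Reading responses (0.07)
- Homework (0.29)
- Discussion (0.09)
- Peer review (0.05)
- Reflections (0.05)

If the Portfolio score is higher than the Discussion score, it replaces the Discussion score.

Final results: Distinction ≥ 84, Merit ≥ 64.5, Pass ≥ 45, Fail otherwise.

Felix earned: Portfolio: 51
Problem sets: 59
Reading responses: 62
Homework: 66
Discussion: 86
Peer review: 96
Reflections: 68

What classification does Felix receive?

Portfolio (51) ≤ Discussion (86), so Discussion stays at 86.
Weighted total:
  Portfolio 51 × 0.24 = 12.24
  Problem sets 59 × 0.21 = 12.39
  Reading responses 62 × 0.07 = 4.34
  Homework 66 × 0.29 = 19.14
  Discussion 86 × 0.09 = 7.74
  Peer review 96 × 0.05 = 4.8
  Reflections 68 × 0.05 = 3.4
Sum = 64.05
64.05 is ≥ 45 and < 64.5 → Pass

Pass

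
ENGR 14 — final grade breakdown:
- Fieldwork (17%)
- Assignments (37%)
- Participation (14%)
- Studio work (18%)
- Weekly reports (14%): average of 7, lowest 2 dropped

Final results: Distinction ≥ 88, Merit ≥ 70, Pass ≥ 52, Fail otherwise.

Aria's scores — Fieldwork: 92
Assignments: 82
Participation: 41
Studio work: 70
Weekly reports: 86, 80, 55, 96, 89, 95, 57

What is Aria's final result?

Weekly reports: drop 55, 57 → average of remaining 5 = 446/5 = 89.2
Weighted total:
  Fieldwork 92 × 0.17 = 15.64
  Assignments 82 × 0.37 = 30.34
  Participation 41 × 0.14 = 5.74
  Studio work 70 × 0.18 = 12.6
  Weekly reports 89.2 × 0.14 = 12.488
Sum = 76.808
76.808 is ≥ 70 and < 88 → Merit

Merit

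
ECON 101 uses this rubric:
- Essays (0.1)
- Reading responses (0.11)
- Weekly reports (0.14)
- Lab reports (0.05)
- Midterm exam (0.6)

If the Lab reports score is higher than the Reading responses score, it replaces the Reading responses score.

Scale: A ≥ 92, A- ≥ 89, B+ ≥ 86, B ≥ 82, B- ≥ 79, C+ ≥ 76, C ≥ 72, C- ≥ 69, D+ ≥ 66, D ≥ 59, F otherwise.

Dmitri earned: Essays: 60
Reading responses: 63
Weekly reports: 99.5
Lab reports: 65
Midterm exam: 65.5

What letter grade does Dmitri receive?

Lab reports (65) > Reading responses (63), so Reading responses counts as 65.
Weighted total:
  Essays 60 × 0.1 = 6
  Reading responses 65 × 0.11 = 7.15
  Weekly reports 99.5 × 0.14 = 13.93
  Lab reports 65 × 0.05 = 3.25
  Midterm exam 65.5 × 0.6 = 39.3
Sum = 69.63
69.63 is ≥ 69 and < 72 → C-

C-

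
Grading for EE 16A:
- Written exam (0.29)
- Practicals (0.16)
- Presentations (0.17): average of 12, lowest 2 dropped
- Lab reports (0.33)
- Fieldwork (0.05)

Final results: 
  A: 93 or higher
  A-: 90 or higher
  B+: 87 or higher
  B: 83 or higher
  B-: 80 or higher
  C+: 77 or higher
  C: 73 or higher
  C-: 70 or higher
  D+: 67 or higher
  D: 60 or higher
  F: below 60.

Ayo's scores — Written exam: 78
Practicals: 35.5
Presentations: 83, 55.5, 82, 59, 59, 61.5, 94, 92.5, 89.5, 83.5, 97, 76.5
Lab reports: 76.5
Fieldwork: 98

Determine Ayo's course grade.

C-

Presentations: drop 55.5, 59 → average of remaining 10 = 818.5/10 = 81.85
Weighted total:
  Written exam 78 × 0.29 = 22.62
  Practicals 35.5 × 0.16 = 5.68
  Presentations 81.85 × 0.17 = 13.9145
  Lab reports 76.5 × 0.33 = 25.245
  Fieldwork 98 × 0.05 = 4.9
Sum = 72.3595
72.3595 is ≥ 70 and < 73 → C-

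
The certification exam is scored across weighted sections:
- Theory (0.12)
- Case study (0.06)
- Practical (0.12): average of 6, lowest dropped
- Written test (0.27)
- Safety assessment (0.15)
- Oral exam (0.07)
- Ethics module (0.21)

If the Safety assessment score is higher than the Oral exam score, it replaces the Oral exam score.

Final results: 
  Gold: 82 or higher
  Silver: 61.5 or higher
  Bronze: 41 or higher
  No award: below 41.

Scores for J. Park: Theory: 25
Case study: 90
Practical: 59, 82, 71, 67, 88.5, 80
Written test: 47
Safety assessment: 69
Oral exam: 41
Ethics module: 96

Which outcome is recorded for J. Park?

Silver

Practical: drop 59 → average of remaining 5 = 388.5/5 = 77.7
Safety assessment (69) > Oral exam (41), so Oral exam counts as 69.
Weighted total:
  Theory 25 × 0.12 = 3
  Case study 90 × 0.06 = 5.4
  Practical 77.7 × 0.12 = 9.324
  Written test 47 × 0.27 = 12.69
  Safety assessment 69 × 0.15 = 10.35
  Oral exam 69 × 0.07 = 4.83
  Ethics module 96 × 0.21 = 20.16
Sum = 65.754
65.754 is ≥ 61.5 and < 82 → Silver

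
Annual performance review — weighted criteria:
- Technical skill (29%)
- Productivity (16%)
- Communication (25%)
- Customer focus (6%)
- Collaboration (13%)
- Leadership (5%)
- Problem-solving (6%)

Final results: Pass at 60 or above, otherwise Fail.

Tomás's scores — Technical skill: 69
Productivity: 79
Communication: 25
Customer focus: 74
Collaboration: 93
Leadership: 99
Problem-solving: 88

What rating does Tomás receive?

Pass

Weighted total:
  Technical skill 69 × 0.29 = 20.01
  Productivity 79 × 0.16 = 12.64
  Communication 25 × 0.25 = 6.25
  Customer focus 74 × 0.06 = 4.44
  Collaboration 93 × 0.13 = 12.09
  Leadership 99 × 0.05 = 4.95
  Problem-solving 88 × 0.06 = 5.28
Sum = 65.66
65.66 ≥ 60 → Pass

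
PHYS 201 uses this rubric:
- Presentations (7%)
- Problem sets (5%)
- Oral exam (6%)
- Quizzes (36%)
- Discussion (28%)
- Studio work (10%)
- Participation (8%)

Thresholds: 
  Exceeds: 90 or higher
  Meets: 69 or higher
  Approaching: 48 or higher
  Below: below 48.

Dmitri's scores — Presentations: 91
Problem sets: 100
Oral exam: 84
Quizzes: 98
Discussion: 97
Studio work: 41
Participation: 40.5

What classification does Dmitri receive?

Meets

Weighted total:
  Presentations 91 × 0.07 = 6.37
  Problem sets 100 × 0.05 = 5
  Oral exam 84 × 0.06 = 5.04
  Quizzes 98 × 0.36 = 35.28
  Discussion 97 × 0.28 = 27.16
  Studio work 41 × 0.1 = 4.1
  Participation 40.5 × 0.08 = 3.24
Sum = 86.19
86.19 is ≥ 69 and < 90 → Meets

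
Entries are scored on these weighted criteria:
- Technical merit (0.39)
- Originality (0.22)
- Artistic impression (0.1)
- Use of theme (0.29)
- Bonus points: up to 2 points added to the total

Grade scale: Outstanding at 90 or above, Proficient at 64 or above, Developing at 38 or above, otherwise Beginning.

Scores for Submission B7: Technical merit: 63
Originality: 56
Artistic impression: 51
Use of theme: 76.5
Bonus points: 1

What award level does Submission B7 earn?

Weighted total:
  Technical merit 63 × 0.39 = 24.57
  Originality 56 × 0.22 = 12.32
  Artistic impression 51 × 0.1 = 5.1
  Use of theme 76.5 × 0.29 = 22.185
Sum = 64.175
Bonus points: 64.175 + 1 = 65.175
65.175 is ≥ 64 and < 90 → Proficient

Proficient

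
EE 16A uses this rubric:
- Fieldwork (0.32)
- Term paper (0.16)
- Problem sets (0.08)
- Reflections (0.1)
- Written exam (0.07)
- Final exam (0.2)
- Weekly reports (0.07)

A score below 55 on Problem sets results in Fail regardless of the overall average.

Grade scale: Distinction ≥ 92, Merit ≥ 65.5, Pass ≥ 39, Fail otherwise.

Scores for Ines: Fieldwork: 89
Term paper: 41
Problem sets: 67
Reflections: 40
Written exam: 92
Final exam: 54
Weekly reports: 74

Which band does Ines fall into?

Merit

Problem sets score 67 ≥ 55: minimum met.
Weighted total:
  Fieldwork 89 × 0.32 = 28.48
  Term paper 41 × 0.16 = 6.56
  Problem sets 67 × 0.08 = 5.36
  Reflections 40 × 0.1 = 4
  Written exam 92 × 0.07 = 6.44
  Final exam 54 × 0.2 = 10.8
  Weekly reports 74 × 0.07 = 5.18
Sum = 66.82
66.82 is ≥ 65.5 and < 92 → Merit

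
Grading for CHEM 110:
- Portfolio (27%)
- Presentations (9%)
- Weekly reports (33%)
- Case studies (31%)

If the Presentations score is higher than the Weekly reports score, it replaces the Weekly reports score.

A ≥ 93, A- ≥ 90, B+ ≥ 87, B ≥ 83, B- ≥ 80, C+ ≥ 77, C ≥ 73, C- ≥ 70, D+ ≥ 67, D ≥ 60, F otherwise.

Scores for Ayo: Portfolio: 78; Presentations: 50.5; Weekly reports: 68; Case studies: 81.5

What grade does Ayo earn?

C

Presentations (50.5) ≤ Weekly reports (68), so Weekly reports stays at 68.
Weighted total:
  Portfolio 78 × 0.27 = 21.06
  Presentations 50.5 × 0.09 = 4.545
  Weekly reports 68 × 0.33 = 22.44
  Case studies 81.5 × 0.31 = 25.265
Sum = 73.31
73.31 is ≥ 73 and < 77 → C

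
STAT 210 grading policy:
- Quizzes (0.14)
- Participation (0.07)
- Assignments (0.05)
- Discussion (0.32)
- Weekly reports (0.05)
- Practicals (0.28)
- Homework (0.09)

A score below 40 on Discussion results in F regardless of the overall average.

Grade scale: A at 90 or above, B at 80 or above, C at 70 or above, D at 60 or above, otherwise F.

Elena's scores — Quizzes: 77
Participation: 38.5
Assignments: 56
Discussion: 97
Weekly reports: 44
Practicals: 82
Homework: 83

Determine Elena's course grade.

C

Discussion score 97 ≥ 40: minimum met.
Weighted total:
  Quizzes 77 × 0.14 = 10.78
  Participation 38.5 × 0.07 = 2.695
  Assignments 56 × 0.05 = 2.8
  Discussion 97 × 0.32 = 31.04
  Weekly reports 44 × 0.05 = 2.2
  Practicals 82 × 0.28 = 22.96
  Homework 83 × 0.09 = 7.47
Sum = 79.945
79.945 is ≥ 70 and < 80 → C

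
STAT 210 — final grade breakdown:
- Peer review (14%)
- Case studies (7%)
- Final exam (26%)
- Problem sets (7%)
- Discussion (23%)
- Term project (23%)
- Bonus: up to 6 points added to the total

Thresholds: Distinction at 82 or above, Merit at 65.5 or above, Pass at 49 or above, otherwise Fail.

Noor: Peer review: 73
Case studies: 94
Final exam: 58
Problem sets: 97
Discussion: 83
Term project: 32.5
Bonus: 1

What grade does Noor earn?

Weighted total:
  Peer review 73 × 0.14 = 10.22
  Case studies 94 × 0.07 = 6.58
  Final exam 58 × 0.26 = 15.08
  Problem sets 97 × 0.07 = 6.79
  Discussion 83 × 0.23 = 19.09
  Term project 32.5 × 0.23 = 7.475
Sum = 65.235
Bonus: 65.235 + 1 = 66.235
66.235 is ≥ 65.5 and < 82 → Merit

Merit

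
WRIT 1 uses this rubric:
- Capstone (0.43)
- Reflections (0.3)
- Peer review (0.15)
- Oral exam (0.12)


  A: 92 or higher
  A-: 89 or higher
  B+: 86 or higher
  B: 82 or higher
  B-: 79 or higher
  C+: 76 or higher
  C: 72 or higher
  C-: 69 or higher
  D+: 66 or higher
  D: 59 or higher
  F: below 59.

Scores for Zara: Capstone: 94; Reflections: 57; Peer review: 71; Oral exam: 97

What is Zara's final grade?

B-

Weighted total:
  Capstone 94 × 0.43 = 40.42
  Reflections 57 × 0.3 = 17.1
  Peer review 71 × 0.15 = 10.65
  Oral exam 97 × 0.12 = 11.64
Sum = 79.81
79.81 is ≥ 79 and < 82 → B-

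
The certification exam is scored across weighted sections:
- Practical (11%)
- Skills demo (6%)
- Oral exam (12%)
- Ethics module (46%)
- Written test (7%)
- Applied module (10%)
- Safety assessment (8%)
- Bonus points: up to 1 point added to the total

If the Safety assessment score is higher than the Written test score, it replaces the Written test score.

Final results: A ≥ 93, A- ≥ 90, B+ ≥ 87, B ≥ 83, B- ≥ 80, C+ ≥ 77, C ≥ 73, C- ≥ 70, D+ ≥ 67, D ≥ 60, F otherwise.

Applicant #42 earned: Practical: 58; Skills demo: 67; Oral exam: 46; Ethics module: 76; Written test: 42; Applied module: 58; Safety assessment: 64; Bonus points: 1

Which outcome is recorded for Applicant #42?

D+

Safety assessment (64) > Written test (42), so Written test counts as 64.
Weighted total:
  Practical 58 × 0.11 = 6.38
  Skills demo 67 × 0.06 = 4.02
  Oral exam 46 × 0.12 = 5.52
  Ethics module 76 × 0.46 = 34.96
  Written test 64 × 0.07 = 4.48
  Applied module 58 × 0.1 = 5.8
  Safety assessment 64 × 0.08 = 5.12
Sum = 66.28
Bonus points: 66.28 + 1 = 67.28
67.28 is ≥ 67 and < 70 → D+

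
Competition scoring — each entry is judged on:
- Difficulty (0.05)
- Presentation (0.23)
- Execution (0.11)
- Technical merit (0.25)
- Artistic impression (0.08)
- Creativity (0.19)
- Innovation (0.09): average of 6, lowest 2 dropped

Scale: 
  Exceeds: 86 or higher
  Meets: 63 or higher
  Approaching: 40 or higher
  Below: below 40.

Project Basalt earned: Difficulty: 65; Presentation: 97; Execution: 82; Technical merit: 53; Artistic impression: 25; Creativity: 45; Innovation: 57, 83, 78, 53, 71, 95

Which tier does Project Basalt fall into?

Innovation: drop 53, 57 → average of remaining 4 = 327/4 = 81.75
Weighted total:
  Difficulty 65 × 0.05 = 3.25
  Presentation 97 × 0.23 = 22.31
  Execution 82 × 0.11 = 9.02
  Technical merit 53 × 0.25 = 13.25
  Artistic impression 25 × 0.08 = 2
  Creativity 45 × 0.19 = 8.55
  Innovation 81.75 × 0.09 = 7.3575
Sum = 65.7375
65.7375 is ≥ 63 and < 86 → Meets

Meets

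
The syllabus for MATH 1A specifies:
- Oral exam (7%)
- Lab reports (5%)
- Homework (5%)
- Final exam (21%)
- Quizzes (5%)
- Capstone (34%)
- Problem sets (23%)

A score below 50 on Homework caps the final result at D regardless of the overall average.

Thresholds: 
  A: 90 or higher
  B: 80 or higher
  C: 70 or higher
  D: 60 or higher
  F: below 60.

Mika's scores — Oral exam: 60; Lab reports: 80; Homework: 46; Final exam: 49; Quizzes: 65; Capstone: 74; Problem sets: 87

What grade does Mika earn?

Homework score 46 < 50: minimum not met.
Weighted total:
  Oral exam 60 × 0.07 = 4.2
  Lab reports 80 × 0.05 = 4
  Homework 46 × 0.05 = 2.3
  Final exam 49 × 0.21 = 10.29
  Quizzes 65 × 0.05 = 3.25
  Capstone 74 × 0.34 = 25.16
  Problem sets 87 × 0.23 = 20.01
Sum = 69.21
69.21 would be D; cap at D applies → D.

D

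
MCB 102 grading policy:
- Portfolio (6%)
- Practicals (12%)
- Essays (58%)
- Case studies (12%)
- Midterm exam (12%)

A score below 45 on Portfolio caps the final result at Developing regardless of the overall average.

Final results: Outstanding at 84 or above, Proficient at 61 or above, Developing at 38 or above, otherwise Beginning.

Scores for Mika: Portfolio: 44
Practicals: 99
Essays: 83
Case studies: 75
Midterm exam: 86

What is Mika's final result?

Developing

Portfolio score 44 < 45: minimum not met.
Weighted total:
  Portfolio 44 × 0.06 = 2.64
  Practicals 99 × 0.12 = 11.88
  Essays 83 × 0.58 = 48.14
  Case studies 75 × 0.12 = 9
  Midterm exam 86 × 0.12 = 10.32
Sum = 81.98
81.98 would be Proficient; cap at Developing applies → Developing.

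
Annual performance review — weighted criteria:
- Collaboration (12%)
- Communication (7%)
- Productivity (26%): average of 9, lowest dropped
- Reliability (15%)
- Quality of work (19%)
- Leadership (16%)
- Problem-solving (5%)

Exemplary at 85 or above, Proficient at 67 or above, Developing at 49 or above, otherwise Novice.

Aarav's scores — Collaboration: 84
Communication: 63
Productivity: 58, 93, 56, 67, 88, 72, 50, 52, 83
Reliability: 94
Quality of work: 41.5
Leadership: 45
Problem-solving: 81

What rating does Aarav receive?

Productivity: drop 50 → average of remaining 8 = 569/8 = 71.125
Weighted total:
  Collaboration 84 × 0.12 = 10.08
  Communication 63 × 0.07 = 4.41
  Productivity 71.125 × 0.26 = 18.4925
  Reliability 94 × 0.15 = 14.1
  Quality of work 41.5 × 0.19 = 7.885
  Leadership 45 × 0.16 = 7.2
  Problem-solving 81 × 0.05 = 4.05
Sum = 66.2175
66.2175 is ≥ 49 and < 67 → Developing

Developing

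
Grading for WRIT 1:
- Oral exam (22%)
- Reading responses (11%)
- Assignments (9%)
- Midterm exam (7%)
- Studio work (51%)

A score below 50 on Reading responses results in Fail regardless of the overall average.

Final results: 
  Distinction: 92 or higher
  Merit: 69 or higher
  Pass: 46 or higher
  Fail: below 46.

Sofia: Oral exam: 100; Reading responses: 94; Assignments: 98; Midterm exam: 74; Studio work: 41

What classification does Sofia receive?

Pass

Reading responses score 94 ≥ 50: minimum met.
Weighted total:
  Oral exam 100 × 0.22 = 22
  Reading responses 94 × 0.11 = 10.34
  Assignments 98 × 0.09 = 8.82
  Midterm exam 74 × 0.07 = 5.18
  Studio work 41 × 0.51 = 20.91
Sum = 67.25
67.25 is ≥ 46 and < 69 → Pass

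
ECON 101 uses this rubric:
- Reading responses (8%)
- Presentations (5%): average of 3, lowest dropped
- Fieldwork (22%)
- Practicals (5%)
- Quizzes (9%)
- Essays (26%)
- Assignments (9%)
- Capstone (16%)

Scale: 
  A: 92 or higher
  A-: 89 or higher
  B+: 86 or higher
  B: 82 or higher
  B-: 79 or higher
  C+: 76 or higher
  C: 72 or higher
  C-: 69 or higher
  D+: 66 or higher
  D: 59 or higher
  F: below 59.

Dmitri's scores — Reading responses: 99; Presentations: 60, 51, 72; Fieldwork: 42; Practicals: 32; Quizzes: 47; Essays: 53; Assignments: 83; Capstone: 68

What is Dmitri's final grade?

Presentations: drop 51 → average of remaining 2 = 132/2 = 66
Weighted total:
  Reading responses 99 × 0.08 = 7.92
  Presentations 66 × 0.05 = 3.3
  Fieldwork 42 × 0.22 = 9.24
  Practicals 32 × 0.05 = 1.6
  Quizzes 47 × 0.09 = 4.23
  Essays 53 × 0.26 = 13.78
  Assignments 83 × 0.09 = 7.47
  Capstone 68 × 0.16 = 10.88
Sum = 58.42
58.42 < 59 → F

F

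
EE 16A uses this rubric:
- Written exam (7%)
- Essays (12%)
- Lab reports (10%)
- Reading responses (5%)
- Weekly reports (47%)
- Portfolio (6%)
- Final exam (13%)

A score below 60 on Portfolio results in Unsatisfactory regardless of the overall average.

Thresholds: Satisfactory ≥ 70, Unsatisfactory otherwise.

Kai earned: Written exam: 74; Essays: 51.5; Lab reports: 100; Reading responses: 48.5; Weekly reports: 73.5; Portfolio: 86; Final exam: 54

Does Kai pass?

Satisfactory

Portfolio score 86 ≥ 60: minimum met.
Weighted total:
  Written exam 74 × 0.07 = 5.18
  Essays 51.5 × 0.12 = 6.18
  Lab reports 100 × 0.1 = 10
  Reading responses 48.5 × 0.05 = 2.425
  Weekly reports 73.5 × 0.47 = 34.545
  Portfolio 86 × 0.06 = 5.16
  Final exam 54 × 0.13 = 7.02
Sum = 70.51
70.51 ≥ 70 → Satisfactory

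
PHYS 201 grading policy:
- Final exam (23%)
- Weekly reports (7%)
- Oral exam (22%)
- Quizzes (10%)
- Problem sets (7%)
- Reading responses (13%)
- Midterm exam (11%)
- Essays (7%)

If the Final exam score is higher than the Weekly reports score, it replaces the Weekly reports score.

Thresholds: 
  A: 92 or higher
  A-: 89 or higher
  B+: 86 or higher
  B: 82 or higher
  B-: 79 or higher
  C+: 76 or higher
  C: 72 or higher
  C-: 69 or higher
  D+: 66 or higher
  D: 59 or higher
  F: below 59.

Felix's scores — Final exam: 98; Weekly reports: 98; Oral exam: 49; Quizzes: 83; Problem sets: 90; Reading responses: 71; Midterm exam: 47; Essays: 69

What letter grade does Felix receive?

Final exam (98) ≤ Weekly reports (98), so Weekly reports stays at 98.
Weighted total:
  Final exam 98 × 0.23 = 22.54
  Weekly reports 98 × 0.07 = 6.86
  Oral exam 49 × 0.22 = 10.78
  Quizzes 83 × 0.1 = 8.3
  Problem sets 90 × 0.07 = 6.3
  Reading responses 71 × 0.13 = 9.23
  Midterm exam 47 × 0.11 = 5.17
  Essays 69 × 0.07 = 4.83
Sum = 74.01
74.01 is ≥ 72 and < 76 → C

C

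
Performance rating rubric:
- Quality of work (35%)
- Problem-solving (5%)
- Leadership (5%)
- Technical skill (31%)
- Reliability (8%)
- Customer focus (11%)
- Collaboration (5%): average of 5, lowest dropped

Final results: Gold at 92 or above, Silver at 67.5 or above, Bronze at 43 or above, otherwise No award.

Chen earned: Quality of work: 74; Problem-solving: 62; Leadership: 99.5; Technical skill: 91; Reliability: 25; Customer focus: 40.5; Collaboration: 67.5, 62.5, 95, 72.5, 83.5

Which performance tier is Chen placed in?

Collaboration: drop 62.5 → average of remaining 4 = 318.5/4 = 79.625
Weighted total:
  Quality of work 74 × 0.35 = 25.9
  Problem-solving 62 × 0.05 = 3.1
  Leadership 99.5 × 0.05 = 4.975
  Technical skill 91 × 0.31 = 28.21
  Reliability 25 × 0.08 = 2
  Customer focus 40.5 × 0.11 = 4.455
  Collaboration 79.625 × 0.05 = 3.98125
Sum = 72.62125
72.62125 is ≥ 67.5 and < 92 → Silver

Silver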